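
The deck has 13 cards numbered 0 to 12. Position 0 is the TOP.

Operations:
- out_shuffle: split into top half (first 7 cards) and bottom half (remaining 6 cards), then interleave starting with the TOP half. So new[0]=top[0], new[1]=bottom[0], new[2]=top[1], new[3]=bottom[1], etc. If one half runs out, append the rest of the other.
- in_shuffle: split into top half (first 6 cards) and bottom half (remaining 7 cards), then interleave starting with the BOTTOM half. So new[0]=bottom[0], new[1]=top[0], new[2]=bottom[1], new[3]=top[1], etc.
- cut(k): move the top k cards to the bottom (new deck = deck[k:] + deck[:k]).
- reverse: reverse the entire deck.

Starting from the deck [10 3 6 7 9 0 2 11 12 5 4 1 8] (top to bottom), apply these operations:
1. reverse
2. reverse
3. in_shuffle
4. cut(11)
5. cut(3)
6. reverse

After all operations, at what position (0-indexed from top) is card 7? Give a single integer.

After op 1 (reverse): [8 1 4 5 12 11 2 0 9 7 6 3 10]
After op 2 (reverse): [10 3 6 7 9 0 2 11 12 5 4 1 8]
After op 3 (in_shuffle): [2 10 11 3 12 6 5 7 4 9 1 0 8]
After op 4 (cut(11)): [0 8 2 10 11 3 12 6 5 7 4 9 1]
After op 5 (cut(3)): [10 11 3 12 6 5 7 4 9 1 0 8 2]
After op 6 (reverse): [2 8 0 1 9 4 7 5 6 12 3 11 10]
Card 7 is at position 6.

Answer: 6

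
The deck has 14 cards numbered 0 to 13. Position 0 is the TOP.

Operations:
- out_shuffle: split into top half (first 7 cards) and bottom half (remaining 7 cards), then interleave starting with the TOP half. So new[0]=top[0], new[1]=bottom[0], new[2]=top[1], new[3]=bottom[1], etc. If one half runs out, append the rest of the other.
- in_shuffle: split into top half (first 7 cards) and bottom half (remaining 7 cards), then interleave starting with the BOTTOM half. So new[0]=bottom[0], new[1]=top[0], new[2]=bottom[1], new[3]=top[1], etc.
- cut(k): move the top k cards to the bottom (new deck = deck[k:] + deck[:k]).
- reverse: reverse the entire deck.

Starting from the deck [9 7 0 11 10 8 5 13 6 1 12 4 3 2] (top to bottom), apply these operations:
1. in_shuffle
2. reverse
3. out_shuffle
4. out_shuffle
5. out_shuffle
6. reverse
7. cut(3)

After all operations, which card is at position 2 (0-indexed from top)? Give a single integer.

After op 1 (in_shuffle): [13 9 6 7 1 0 12 11 4 10 3 8 2 5]
After op 2 (reverse): [5 2 8 3 10 4 11 12 0 1 7 6 9 13]
After op 3 (out_shuffle): [5 12 2 0 8 1 3 7 10 6 4 9 11 13]
After op 4 (out_shuffle): [5 7 12 10 2 6 0 4 8 9 1 11 3 13]
After op 5 (out_shuffle): [5 4 7 8 12 9 10 1 2 11 6 3 0 13]
After op 6 (reverse): [13 0 3 6 11 2 1 10 9 12 8 7 4 5]
After op 7 (cut(3)): [6 11 2 1 10 9 12 8 7 4 5 13 0 3]
Position 2: card 2.

Answer: 2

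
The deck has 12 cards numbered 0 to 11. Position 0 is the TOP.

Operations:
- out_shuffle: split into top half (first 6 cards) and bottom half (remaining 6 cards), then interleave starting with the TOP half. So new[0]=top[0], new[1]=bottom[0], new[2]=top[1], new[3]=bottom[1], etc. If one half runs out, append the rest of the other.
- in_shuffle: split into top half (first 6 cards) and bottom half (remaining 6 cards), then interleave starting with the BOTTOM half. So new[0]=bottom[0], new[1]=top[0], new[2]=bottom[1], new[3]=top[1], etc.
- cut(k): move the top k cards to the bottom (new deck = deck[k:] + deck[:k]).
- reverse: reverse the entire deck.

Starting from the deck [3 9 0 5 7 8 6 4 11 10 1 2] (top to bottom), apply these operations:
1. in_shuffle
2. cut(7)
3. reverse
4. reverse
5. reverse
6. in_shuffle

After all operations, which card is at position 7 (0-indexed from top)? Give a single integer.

After op 1 (in_shuffle): [6 3 4 9 11 0 10 5 1 7 2 8]
After op 2 (cut(7)): [5 1 7 2 8 6 3 4 9 11 0 10]
After op 3 (reverse): [10 0 11 9 4 3 6 8 2 7 1 5]
After op 4 (reverse): [5 1 7 2 8 6 3 4 9 11 0 10]
After op 5 (reverse): [10 0 11 9 4 3 6 8 2 7 1 5]
After op 6 (in_shuffle): [6 10 8 0 2 11 7 9 1 4 5 3]
Position 7: card 9.

Answer: 9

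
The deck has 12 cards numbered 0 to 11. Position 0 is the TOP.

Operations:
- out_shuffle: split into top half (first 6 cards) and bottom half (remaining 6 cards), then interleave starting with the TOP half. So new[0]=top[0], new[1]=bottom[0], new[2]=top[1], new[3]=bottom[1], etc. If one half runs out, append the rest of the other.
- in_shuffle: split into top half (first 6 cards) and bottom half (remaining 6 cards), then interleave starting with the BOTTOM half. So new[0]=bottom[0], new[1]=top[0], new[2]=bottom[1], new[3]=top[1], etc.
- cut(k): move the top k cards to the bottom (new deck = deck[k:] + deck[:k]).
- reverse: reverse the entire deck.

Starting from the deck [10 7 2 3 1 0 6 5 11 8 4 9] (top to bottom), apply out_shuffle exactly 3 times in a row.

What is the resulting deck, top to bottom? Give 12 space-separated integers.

Answer: 10 5 3 4 6 2 8 0 7 11 1 9

Derivation:
After op 1 (out_shuffle): [10 6 7 5 2 11 3 8 1 4 0 9]
After op 2 (out_shuffle): [10 3 6 8 7 1 5 4 2 0 11 9]
After op 3 (out_shuffle): [10 5 3 4 6 2 8 0 7 11 1 9]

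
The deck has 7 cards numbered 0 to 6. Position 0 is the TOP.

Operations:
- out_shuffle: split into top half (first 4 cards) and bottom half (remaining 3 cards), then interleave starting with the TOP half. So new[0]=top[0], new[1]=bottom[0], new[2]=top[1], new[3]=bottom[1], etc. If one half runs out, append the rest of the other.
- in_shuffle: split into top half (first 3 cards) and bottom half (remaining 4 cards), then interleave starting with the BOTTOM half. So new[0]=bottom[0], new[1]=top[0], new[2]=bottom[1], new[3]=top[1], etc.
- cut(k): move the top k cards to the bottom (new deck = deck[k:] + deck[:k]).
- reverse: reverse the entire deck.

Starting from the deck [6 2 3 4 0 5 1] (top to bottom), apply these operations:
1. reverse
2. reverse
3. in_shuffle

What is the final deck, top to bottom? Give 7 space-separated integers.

After op 1 (reverse): [1 5 0 4 3 2 6]
After op 2 (reverse): [6 2 3 4 0 5 1]
After op 3 (in_shuffle): [4 6 0 2 5 3 1]

Answer: 4 6 0 2 5 3 1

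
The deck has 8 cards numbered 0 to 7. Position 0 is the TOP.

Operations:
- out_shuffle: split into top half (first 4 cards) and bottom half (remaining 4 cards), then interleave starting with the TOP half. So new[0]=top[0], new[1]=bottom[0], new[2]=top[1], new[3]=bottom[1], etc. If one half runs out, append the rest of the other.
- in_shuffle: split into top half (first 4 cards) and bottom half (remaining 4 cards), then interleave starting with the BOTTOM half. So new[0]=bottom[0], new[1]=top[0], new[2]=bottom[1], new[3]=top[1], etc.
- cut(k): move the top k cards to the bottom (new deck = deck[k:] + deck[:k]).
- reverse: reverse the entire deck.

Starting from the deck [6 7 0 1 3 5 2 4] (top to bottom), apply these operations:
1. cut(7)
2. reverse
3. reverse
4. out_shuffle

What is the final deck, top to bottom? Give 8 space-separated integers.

Answer: 4 1 6 3 7 5 0 2

Derivation:
After op 1 (cut(7)): [4 6 7 0 1 3 5 2]
After op 2 (reverse): [2 5 3 1 0 7 6 4]
After op 3 (reverse): [4 6 7 0 1 3 5 2]
After op 4 (out_shuffle): [4 1 6 3 7 5 0 2]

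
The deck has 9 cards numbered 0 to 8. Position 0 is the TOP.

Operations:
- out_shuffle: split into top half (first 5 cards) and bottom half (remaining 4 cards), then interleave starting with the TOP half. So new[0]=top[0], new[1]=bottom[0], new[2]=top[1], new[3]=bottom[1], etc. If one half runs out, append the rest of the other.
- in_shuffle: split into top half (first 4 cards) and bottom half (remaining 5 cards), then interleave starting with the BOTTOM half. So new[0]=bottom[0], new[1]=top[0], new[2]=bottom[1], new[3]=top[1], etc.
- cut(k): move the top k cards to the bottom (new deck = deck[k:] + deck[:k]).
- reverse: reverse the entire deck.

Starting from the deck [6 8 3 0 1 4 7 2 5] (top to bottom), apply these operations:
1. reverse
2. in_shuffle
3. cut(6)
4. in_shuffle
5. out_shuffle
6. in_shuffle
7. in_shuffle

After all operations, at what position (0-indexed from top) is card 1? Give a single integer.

Answer: 5

Derivation:
After op 1 (reverse): [5 2 7 4 1 0 3 8 6]
After op 2 (in_shuffle): [1 5 0 2 3 7 8 4 6]
After op 3 (cut(6)): [8 4 6 1 5 0 2 3 7]
After op 4 (in_shuffle): [5 8 0 4 2 6 3 1 7]
After op 5 (out_shuffle): [5 6 8 3 0 1 4 7 2]
After op 6 (in_shuffle): [0 5 1 6 4 8 7 3 2]
After op 7 (in_shuffle): [4 0 8 5 7 1 3 6 2]
Card 1 is at position 5.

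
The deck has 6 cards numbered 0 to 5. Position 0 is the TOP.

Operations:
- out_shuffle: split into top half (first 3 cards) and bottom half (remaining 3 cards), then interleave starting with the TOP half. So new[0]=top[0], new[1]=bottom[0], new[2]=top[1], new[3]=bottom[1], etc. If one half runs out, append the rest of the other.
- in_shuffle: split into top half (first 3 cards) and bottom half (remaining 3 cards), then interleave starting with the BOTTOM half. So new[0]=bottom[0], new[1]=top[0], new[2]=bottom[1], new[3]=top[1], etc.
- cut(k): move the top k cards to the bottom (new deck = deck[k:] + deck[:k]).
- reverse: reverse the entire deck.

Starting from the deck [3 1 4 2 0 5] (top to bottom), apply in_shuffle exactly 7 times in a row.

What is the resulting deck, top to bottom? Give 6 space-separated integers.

After op 1 (in_shuffle): [2 3 0 1 5 4]
After op 2 (in_shuffle): [1 2 5 3 4 0]
After op 3 (in_shuffle): [3 1 4 2 0 5]
After op 4 (in_shuffle): [2 3 0 1 5 4]
After op 5 (in_shuffle): [1 2 5 3 4 0]
After op 6 (in_shuffle): [3 1 4 2 0 5]
After op 7 (in_shuffle): [2 3 0 1 5 4]

Answer: 2 3 0 1 5 4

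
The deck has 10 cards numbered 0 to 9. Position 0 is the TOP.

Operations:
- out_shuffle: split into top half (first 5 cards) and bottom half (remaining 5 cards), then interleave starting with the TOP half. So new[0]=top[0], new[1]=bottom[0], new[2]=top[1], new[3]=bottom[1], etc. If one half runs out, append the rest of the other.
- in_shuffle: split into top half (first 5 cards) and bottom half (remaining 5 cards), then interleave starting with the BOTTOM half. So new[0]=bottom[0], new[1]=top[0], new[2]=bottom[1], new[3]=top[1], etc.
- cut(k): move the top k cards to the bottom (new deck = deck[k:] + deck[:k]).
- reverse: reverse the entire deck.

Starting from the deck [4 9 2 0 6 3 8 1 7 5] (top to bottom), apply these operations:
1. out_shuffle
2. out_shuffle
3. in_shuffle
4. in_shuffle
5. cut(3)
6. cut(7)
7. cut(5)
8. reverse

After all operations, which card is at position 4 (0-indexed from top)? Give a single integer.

Answer: 3

Derivation:
After op 1 (out_shuffle): [4 3 9 8 2 1 0 7 6 5]
After op 2 (out_shuffle): [4 1 3 0 9 7 8 6 2 5]
After op 3 (in_shuffle): [7 4 8 1 6 3 2 0 5 9]
After op 4 (in_shuffle): [3 7 2 4 0 8 5 1 9 6]
After op 5 (cut(3)): [4 0 8 5 1 9 6 3 7 2]
After op 6 (cut(7)): [3 7 2 4 0 8 5 1 9 6]
After op 7 (cut(5)): [8 5 1 9 6 3 7 2 4 0]
After op 8 (reverse): [0 4 2 7 3 6 9 1 5 8]
Position 4: card 3.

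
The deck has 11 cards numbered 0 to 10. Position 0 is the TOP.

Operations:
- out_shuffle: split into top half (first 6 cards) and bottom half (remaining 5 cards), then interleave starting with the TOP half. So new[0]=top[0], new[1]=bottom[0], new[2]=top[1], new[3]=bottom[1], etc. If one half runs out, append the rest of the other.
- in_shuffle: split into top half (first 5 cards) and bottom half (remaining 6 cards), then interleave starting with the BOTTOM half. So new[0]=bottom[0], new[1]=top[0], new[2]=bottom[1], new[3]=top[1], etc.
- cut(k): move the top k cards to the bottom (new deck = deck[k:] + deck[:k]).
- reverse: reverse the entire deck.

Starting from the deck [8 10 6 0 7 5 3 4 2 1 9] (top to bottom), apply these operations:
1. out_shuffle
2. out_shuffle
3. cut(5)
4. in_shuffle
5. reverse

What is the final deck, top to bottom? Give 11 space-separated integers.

Answer: 10 5 1 6 3 9 0 4 8 7 2

Derivation:
After op 1 (out_shuffle): [8 3 10 4 6 2 0 1 7 9 5]
After op 2 (out_shuffle): [8 0 3 1 10 7 4 9 6 5 2]
After op 3 (cut(5)): [7 4 9 6 5 2 8 0 3 1 10]
After op 4 (in_shuffle): [2 7 8 4 0 9 3 6 1 5 10]
After op 5 (reverse): [10 5 1 6 3 9 0 4 8 7 2]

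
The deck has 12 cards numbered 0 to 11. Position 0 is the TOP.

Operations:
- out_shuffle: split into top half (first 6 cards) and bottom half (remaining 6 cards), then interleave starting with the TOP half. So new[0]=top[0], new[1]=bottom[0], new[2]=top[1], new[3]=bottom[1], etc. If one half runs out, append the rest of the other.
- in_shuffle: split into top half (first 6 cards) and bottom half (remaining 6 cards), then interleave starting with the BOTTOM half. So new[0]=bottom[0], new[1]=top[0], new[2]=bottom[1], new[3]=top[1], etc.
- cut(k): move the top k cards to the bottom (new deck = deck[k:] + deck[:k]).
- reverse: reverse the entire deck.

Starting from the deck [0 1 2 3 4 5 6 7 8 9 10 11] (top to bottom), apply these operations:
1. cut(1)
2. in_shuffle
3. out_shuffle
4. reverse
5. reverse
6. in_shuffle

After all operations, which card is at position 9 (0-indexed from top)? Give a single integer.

Answer: 8

Derivation:
After op 1 (cut(1)): [1 2 3 4 5 6 7 8 9 10 11 0]
After op 2 (in_shuffle): [7 1 8 2 9 3 10 4 11 5 0 6]
After op 3 (out_shuffle): [7 10 1 4 8 11 2 5 9 0 3 6]
After op 4 (reverse): [6 3 0 9 5 2 11 8 4 1 10 7]
After op 5 (reverse): [7 10 1 4 8 11 2 5 9 0 3 6]
After op 6 (in_shuffle): [2 7 5 10 9 1 0 4 3 8 6 11]
Position 9: card 8.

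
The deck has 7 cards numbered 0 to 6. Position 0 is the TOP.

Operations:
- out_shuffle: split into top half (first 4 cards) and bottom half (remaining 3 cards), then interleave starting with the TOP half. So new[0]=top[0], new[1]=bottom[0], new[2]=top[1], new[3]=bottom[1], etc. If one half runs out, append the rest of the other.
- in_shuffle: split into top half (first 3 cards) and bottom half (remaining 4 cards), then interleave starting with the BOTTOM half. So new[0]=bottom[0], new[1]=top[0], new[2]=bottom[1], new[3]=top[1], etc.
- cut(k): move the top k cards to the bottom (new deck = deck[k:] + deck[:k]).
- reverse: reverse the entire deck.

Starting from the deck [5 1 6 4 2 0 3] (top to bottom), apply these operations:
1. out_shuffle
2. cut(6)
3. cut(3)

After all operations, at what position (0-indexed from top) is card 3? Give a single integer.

Answer: 3

Derivation:
After op 1 (out_shuffle): [5 2 1 0 6 3 4]
After op 2 (cut(6)): [4 5 2 1 0 6 3]
After op 3 (cut(3)): [1 0 6 3 4 5 2]
Card 3 is at position 3.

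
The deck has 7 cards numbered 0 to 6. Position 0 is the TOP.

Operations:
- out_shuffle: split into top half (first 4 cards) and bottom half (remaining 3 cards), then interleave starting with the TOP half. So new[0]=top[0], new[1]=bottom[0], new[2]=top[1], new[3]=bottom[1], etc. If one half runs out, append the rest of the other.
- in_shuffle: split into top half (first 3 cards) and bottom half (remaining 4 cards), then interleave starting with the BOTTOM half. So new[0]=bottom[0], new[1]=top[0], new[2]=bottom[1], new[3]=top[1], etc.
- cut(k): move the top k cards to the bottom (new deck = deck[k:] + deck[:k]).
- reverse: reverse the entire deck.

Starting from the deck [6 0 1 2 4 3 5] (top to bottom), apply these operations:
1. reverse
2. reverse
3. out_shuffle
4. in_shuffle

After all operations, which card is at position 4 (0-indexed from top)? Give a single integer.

After op 1 (reverse): [5 3 4 2 1 0 6]
After op 2 (reverse): [6 0 1 2 4 3 5]
After op 3 (out_shuffle): [6 4 0 3 1 5 2]
After op 4 (in_shuffle): [3 6 1 4 5 0 2]
Position 4: card 5.

Answer: 5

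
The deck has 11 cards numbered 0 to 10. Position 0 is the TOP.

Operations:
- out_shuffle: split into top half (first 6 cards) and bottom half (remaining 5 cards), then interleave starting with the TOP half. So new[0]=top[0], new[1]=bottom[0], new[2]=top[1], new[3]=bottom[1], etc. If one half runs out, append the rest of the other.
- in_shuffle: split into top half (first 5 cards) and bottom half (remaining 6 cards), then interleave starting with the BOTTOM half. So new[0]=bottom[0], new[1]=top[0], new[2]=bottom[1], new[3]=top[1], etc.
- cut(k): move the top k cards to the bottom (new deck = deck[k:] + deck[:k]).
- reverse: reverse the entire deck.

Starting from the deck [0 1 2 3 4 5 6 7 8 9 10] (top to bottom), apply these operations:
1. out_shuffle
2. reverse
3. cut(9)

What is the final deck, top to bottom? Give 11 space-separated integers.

After op 1 (out_shuffle): [0 6 1 7 2 8 3 9 4 10 5]
After op 2 (reverse): [5 10 4 9 3 8 2 7 1 6 0]
After op 3 (cut(9)): [6 0 5 10 4 9 3 8 2 7 1]

Answer: 6 0 5 10 4 9 3 8 2 7 1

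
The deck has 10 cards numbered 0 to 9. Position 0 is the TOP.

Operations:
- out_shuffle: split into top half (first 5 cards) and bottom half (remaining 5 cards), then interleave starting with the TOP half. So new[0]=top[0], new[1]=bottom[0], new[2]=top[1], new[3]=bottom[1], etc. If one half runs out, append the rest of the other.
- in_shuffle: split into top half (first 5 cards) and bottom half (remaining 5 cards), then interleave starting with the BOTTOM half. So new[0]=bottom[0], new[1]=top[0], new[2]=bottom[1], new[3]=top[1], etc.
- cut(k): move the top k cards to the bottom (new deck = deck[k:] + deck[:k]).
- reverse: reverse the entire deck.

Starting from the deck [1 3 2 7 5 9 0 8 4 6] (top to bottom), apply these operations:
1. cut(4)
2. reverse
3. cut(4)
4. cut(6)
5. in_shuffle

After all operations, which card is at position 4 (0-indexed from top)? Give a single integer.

After op 1 (cut(4)): [5 9 0 8 4 6 1 3 2 7]
After op 2 (reverse): [7 2 3 1 6 4 8 0 9 5]
After op 3 (cut(4)): [6 4 8 0 9 5 7 2 3 1]
After op 4 (cut(6)): [7 2 3 1 6 4 8 0 9 5]
After op 5 (in_shuffle): [4 7 8 2 0 3 9 1 5 6]
Position 4: card 0.

Answer: 0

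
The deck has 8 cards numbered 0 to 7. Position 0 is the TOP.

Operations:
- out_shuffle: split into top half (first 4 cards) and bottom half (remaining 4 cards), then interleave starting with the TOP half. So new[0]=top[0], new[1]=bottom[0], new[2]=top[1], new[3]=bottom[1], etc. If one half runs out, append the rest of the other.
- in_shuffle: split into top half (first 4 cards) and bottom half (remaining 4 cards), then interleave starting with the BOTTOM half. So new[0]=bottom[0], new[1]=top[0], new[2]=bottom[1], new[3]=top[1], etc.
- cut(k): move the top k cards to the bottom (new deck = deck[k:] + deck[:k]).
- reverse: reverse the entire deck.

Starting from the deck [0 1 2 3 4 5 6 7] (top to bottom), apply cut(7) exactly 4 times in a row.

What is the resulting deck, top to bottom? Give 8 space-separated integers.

Answer: 4 5 6 7 0 1 2 3

Derivation:
After op 1 (cut(7)): [7 0 1 2 3 4 5 6]
After op 2 (cut(7)): [6 7 0 1 2 3 4 5]
After op 3 (cut(7)): [5 6 7 0 1 2 3 4]
After op 4 (cut(7)): [4 5 6 7 0 1 2 3]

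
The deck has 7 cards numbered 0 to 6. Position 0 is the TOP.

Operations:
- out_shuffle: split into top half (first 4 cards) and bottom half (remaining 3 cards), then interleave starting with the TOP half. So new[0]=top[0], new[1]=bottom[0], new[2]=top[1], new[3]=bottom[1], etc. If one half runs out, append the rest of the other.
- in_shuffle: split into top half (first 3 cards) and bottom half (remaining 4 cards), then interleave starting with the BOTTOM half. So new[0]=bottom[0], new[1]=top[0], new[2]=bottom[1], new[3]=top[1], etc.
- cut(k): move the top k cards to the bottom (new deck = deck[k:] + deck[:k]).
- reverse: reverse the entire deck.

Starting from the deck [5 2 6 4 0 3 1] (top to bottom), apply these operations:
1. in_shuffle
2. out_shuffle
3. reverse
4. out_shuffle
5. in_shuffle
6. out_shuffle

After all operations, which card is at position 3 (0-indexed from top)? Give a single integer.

After op 1 (in_shuffle): [4 5 0 2 3 6 1]
After op 2 (out_shuffle): [4 3 5 6 0 1 2]
After op 3 (reverse): [2 1 0 6 5 3 4]
After op 4 (out_shuffle): [2 5 1 3 0 4 6]
After op 5 (in_shuffle): [3 2 0 5 4 1 6]
After op 6 (out_shuffle): [3 4 2 1 0 6 5]
Position 3: card 1.

Answer: 1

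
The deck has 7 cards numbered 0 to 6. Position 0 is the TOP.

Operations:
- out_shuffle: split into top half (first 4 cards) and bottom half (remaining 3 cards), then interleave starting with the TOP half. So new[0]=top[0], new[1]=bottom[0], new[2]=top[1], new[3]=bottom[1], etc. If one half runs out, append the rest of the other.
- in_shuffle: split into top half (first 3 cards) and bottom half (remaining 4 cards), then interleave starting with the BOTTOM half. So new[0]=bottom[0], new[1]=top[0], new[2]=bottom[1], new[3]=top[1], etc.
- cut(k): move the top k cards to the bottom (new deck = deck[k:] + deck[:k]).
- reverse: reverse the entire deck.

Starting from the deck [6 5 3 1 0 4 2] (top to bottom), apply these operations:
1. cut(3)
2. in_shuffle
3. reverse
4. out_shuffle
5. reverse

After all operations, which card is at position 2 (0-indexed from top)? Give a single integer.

Answer: 5

Derivation:
After op 1 (cut(3)): [1 0 4 2 6 5 3]
After op 2 (in_shuffle): [2 1 6 0 5 4 3]
After op 3 (reverse): [3 4 5 0 6 1 2]
After op 4 (out_shuffle): [3 6 4 1 5 2 0]
After op 5 (reverse): [0 2 5 1 4 6 3]
Position 2: card 5.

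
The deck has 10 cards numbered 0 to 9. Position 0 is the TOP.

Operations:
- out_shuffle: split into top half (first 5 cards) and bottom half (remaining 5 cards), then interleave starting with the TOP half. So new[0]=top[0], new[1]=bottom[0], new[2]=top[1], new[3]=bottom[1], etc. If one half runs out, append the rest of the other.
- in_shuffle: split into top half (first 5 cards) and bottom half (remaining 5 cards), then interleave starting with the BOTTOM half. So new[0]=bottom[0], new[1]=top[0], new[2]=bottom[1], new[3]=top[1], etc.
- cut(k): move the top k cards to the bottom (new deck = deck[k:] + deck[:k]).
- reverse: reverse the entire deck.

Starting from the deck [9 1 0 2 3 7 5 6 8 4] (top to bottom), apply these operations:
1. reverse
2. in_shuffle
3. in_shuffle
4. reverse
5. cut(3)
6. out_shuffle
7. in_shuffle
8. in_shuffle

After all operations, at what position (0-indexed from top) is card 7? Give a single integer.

After op 1 (reverse): [4 8 6 5 7 3 2 0 1 9]
After op 2 (in_shuffle): [3 4 2 8 0 6 1 5 9 7]
After op 3 (in_shuffle): [6 3 1 4 5 2 9 8 7 0]
After op 4 (reverse): [0 7 8 9 2 5 4 1 3 6]
After op 5 (cut(3)): [9 2 5 4 1 3 6 0 7 8]
After op 6 (out_shuffle): [9 3 2 6 5 0 4 7 1 8]
After op 7 (in_shuffle): [0 9 4 3 7 2 1 6 8 5]
After op 8 (in_shuffle): [2 0 1 9 6 4 8 3 5 7]
Card 7 is at position 9.

Answer: 9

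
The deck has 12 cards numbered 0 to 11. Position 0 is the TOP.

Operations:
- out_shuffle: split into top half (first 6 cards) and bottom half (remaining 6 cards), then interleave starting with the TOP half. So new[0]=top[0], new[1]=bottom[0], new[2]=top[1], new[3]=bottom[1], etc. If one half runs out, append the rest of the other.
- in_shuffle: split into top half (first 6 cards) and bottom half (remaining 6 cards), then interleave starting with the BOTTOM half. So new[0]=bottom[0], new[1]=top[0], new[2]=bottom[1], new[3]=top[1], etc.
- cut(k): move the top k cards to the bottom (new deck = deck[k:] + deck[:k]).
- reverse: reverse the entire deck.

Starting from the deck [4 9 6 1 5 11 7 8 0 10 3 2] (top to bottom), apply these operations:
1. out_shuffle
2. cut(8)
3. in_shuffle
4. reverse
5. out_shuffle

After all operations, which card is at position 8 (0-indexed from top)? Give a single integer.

After op 1 (out_shuffle): [4 7 9 8 6 0 1 10 5 3 11 2]
After op 2 (cut(8)): [5 3 11 2 4 7 9 8 6 0 1 10]
After op 3 (in_shuffle): [9 5 8 3 6 11 0 2 1 4 10 7]
After op 4 (reverse): [7 10 4 1 2 0 11 6 3 8 5 9]
After op 5 (out_shuffle): [7 11 10 6 4 3 1 8 2 5 0 9]
Position 8: card 2.

Answer: 2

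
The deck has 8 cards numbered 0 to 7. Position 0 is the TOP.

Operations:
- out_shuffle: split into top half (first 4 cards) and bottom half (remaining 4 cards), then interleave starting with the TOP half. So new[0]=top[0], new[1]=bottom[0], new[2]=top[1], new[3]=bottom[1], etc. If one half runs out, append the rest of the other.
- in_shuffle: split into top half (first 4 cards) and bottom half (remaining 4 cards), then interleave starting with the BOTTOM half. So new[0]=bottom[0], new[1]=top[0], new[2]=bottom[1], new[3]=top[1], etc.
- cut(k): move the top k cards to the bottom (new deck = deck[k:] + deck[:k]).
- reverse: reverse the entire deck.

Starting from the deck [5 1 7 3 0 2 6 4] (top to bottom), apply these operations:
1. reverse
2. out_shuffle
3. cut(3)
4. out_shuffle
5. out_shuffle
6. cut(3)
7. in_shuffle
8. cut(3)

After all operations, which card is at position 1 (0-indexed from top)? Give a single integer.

Answer: 1

Derivation:
After op 1 (reverse): [4 6 2 0 3 7 1 5]
After op 2 (out_shuffle): [4 3 6 7 2 1 0 5]
After op 3 (cut(3)): [7 2 1 0 5 4 3 6]
After op 4 (out_shuffle): [7 5 2 4 1 3 0 6]
After op 5 (out_shuffle): [7 1 5 3 2 0 4 6]
After op 6 (cut(3)): [3 2 0 4 6 7 1 5]
After op 7 (in_shuffle): [6 3 7 2 1 0 5 4]
After op 8 (cut(3)): [2 1 0 5 4 6 3 7]
Position 1: card 1.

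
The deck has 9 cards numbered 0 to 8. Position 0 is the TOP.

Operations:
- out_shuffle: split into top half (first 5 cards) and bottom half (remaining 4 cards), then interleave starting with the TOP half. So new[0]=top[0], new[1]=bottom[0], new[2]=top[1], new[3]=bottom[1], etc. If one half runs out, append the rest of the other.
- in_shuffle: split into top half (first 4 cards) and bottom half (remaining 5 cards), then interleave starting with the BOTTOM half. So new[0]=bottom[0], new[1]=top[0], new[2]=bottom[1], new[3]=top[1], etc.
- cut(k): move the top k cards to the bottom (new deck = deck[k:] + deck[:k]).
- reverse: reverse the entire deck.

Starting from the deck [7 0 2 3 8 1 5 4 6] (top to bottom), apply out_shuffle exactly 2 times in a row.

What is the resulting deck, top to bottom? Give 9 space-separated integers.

Answer: 7 4 1 3 0 6 5 8 2

Derivation:
After op 1 (out_shuffle): [7 1 0 5 2 4 3 6 8]
After op 2 (out_shuffle): [7 4 1 3 0 6 5 8 2]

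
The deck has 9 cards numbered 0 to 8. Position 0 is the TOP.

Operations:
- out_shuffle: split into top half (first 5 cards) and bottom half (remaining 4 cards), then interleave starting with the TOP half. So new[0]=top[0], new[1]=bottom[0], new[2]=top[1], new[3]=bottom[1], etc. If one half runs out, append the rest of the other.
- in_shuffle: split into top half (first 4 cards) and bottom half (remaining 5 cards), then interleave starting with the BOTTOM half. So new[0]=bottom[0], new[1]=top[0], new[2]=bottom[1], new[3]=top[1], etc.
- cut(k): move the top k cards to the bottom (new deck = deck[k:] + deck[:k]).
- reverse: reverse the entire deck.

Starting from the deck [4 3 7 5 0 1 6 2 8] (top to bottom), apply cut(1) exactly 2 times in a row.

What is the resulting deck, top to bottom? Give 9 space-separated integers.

Answer: 7 5 0 1 6 2 8 4 3

Derivation:
After op 1 (cut(1)): [3 7 5 0 1 6 2 8 4]
After op 2 (cut(1)): [7 5 0 1 6 2 8 4 3]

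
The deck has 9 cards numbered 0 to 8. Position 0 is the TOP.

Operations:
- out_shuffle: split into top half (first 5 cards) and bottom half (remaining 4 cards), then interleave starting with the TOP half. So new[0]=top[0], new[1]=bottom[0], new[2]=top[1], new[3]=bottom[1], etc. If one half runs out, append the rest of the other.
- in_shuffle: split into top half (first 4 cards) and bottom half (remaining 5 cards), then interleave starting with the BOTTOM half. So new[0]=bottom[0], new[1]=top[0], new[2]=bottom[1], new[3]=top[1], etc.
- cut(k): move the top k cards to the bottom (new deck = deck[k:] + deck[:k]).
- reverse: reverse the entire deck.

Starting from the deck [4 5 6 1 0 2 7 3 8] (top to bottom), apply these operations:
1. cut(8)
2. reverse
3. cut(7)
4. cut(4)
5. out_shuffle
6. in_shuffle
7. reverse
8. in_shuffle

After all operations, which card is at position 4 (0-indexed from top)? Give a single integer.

Answer: 3

Derivation:
After op 1 (cut(8)): [8 4 5 6 1 0 2 7 3]
After op 2 (reverse): [3 7 2 0 1 6 5 4 8]
After op 3 (cut(7)): [4 8 3 7 2 0 1 6 5]
After op 4 (cut(4)): [2 0 1 6 5 4 8 3 7]
After op 5 (out_shuffle): [2 4 0 8 1 3 6 7 5]
After op 6 (in_shuffle): [1 2 3 4 6 0 7 8 5]
After op 7 (reverse): [5 8 7 0 6 4 3 2 1]
After op 8 (in_shuffle): [6 5 4 8 3 7 2 0 1]
Position 4: card 3.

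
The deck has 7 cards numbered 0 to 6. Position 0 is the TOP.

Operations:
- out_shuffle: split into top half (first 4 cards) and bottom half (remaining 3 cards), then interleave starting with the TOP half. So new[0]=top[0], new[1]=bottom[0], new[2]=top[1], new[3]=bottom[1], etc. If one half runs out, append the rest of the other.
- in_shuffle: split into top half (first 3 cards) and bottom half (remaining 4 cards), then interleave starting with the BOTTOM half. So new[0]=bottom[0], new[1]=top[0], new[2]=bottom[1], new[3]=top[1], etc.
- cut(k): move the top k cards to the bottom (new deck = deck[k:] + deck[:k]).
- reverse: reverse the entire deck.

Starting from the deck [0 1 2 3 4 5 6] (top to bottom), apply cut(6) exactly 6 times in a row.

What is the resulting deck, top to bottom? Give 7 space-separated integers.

After op 1 (cut(6)): [6 0 1 2 3 4 5]
After op 2 (cut(6)): [5 6 0 1 2 3 4]
After op 3 (cut(6)): [4 5 6 0 1 2 3]
After op 4 (cut(6)): [3 4 5 6 0 1 2]
After op 5 (cut(6)): [2 3 4 5 6 0 1]
After op 6 (cut(6)): [1 2 3 4 5 6 0]

Answer: 1 2 3 4 5 6 0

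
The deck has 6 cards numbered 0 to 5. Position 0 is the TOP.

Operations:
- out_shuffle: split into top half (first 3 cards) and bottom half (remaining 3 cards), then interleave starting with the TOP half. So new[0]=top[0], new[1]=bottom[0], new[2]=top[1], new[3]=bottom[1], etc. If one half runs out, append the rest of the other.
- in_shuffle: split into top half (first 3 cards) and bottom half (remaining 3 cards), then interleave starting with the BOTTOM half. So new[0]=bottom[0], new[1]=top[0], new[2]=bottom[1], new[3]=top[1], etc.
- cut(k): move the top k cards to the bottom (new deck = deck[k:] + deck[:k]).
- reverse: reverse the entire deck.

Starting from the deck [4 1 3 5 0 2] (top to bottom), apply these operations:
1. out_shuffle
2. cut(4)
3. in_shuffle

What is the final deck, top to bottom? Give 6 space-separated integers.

Answer: 5 3 1 2 0 4

Derivation:
After op 1 (out_shuffle): [4 5 1 0 3 2]
After op 2 (cut(4)): [3 2 4 5 1 0]
After op 3 (in_shuffle): [5 3 1 2 0 4]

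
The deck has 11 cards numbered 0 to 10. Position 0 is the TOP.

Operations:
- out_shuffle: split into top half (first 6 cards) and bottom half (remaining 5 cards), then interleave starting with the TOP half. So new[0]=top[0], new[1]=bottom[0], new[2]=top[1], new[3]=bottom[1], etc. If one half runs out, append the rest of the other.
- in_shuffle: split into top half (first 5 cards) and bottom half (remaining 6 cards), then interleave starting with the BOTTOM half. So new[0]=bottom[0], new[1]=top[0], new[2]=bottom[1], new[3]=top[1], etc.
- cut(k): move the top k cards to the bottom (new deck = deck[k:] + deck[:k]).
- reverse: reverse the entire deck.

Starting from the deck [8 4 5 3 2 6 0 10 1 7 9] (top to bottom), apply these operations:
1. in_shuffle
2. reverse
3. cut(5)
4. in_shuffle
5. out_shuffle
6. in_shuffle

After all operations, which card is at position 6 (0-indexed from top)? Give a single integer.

Answer: 2

Derivation:
After op 1 (in_shuffle): [6 8 0 4 10 5 1 3 7 2 9]
After op 2 (reverse): [9 2 7 3 1 5 10 4 0 8 6]
After op 3 (cut(5)): [5 10 4 0 8 6 9 2 7 3 1]
After op 4 (in_shuffle): [6 5 9 10 2 4 7 0 3 8 1]
After op 5 (out_shuffle): [6 7 5 0 9 3 10 8 2 1 4]
After op 6 (in_shuffle): [3 6 10 7 8 5 2 0 1 9 4]
Position 6: card 2.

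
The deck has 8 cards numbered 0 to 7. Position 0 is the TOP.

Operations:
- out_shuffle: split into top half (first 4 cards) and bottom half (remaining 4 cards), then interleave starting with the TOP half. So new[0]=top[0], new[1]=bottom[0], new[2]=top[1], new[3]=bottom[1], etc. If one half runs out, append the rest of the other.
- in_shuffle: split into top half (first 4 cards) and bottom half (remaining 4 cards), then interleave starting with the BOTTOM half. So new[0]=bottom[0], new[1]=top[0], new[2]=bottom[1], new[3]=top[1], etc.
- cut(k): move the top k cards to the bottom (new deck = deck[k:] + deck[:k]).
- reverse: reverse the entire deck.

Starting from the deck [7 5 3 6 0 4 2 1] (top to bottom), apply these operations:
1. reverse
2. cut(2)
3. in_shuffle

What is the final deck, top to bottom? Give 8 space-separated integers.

Answer: 5 4 7 0 1 6 2 3

Derivation:
After op 1 (reverse): [1 2 4 0 6 3 5 7]
After op 2 (cut(2)): [4 0 6 3 5 7 1 2]
After op 3 (in_shuffle): [5 4 7 0 1 6 2 3]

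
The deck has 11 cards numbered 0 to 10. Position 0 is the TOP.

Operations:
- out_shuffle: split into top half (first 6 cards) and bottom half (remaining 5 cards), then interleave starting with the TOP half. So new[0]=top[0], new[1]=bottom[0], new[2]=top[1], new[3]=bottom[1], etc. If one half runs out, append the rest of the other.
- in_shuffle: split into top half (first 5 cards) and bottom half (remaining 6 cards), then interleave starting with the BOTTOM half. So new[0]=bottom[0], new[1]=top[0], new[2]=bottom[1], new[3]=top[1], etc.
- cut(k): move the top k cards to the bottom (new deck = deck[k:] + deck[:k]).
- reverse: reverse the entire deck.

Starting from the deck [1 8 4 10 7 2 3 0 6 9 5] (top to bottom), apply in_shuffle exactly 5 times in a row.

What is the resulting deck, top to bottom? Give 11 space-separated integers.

Answer: 9 6 0 3 2 7 10 4 8 1 5

Derivation:
After op 1 (in_shuffle): [2 1 3 8 0 4 6 10 9 7 5]
After op 2 (in_shuffle): [4 2 6 1 10 3 9 8 7 0 5]
After op 3 (in_shuffle): [3 4 9 2 8 6 7 1 0 10 5]
After op 4 (in_shuffle): [6 3 7 4 1 9 0 2 10 8 5]
After op 5 (in_shuffle): [9 6 0 3 2 7 10 4 8 1 5]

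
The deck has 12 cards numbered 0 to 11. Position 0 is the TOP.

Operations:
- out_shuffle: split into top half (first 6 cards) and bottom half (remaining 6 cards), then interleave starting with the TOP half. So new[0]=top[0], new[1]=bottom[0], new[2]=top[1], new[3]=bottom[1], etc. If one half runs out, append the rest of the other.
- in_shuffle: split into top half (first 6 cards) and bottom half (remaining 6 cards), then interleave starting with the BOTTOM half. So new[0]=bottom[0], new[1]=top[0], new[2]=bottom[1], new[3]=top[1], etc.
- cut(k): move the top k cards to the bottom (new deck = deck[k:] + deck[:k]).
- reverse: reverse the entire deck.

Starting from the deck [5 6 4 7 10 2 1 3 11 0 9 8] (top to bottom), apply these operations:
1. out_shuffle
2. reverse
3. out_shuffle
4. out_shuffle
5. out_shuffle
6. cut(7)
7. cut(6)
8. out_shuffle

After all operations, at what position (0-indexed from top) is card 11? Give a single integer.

After op 1 (out_shuffle): [5 1 6 3 4 11 7 0 10 9 2 8]
After op 2 (reverse): [8 2 9 10 0 7 11 4 3 6 1 5]
After op 3 (out_shuffle): [8 11 2 4 9 3 10 6 0 1 7 5]
After op 4 (out_shuffle): [8 10 11 6 2 0 4 1 9 7 3 5]
After op 5 (out_shuffle): [8 4 10 1 11 9 6 7 2 3 0 5]
After op 6 (cut(7)): [7 2 3 0 5 8 4 10 1 11 9 6]
After op 7 (cut(6)): [4 10 1 11 9 6 7 2 3 0 5 8]
After op 8 (out_shuffle): [4 7 10 2 1 3 11 0 9 5 6 8]
Card 11 is at position 6.

Answer: 6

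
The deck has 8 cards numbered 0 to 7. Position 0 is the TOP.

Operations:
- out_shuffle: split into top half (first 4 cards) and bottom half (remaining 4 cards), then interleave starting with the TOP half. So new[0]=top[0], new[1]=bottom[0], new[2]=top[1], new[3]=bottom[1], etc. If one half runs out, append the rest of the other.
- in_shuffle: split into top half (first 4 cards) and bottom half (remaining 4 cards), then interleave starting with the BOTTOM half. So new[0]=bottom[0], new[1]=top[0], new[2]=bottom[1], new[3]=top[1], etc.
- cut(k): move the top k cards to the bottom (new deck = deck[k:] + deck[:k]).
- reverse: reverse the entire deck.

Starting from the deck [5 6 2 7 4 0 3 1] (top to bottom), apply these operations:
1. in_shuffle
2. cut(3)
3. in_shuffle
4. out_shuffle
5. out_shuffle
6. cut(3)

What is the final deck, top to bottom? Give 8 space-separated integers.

After op 1 (in_shuffle): [4 5 0 6 3 2 1 7]
After op 2 (cut(3)): [6 3 2 1 7 4 5 0]
After op 3 (in_shuffle): [7 6 4 3 5 2 0 1]
After op 4 (out_shuffle): [7 5 6 2 4 0 3 1]
After op 5 (out_shuffle): [7 4 5 0 6 3 2 1]
After op 6 (cut(3)): [0 6 3 2 1 7 4 5]

Answer: 0 6 3 2 1 7 4 5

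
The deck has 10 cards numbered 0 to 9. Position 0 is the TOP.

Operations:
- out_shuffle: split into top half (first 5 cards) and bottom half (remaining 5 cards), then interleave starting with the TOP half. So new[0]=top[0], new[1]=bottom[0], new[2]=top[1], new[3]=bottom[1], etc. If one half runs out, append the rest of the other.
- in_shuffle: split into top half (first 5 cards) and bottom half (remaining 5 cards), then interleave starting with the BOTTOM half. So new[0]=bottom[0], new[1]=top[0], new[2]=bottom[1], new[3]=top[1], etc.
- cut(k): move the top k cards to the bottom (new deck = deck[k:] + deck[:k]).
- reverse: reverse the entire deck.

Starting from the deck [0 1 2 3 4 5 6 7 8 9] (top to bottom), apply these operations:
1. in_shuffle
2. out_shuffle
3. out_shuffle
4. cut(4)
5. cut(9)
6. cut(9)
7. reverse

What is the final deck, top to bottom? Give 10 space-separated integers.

After op 1 (in_shuffle): [5 0 6 1 7 2 8 3 9 4]
After op 2 (out_shuffle): [5 2 0 8 6 3 1 9 7 4]
After op 3 (out_shuffle): [5 3 2 1 0 9 8 7 6 4]
After op 4 (cut(4)): [0 9 8 7 6 4 5 3 2 1]
After op 5 (cut(9)): [1 0 9 8 7 6 4 5 3 2]
After op 6 (cut(9)): [2 1 0 9 8 7 6 4 5 3]
After op 7 (reverse): [3 5 4 6 7 8 9 0 1 2]

Answer: 3 5 4 6 7 8 9 0 1 2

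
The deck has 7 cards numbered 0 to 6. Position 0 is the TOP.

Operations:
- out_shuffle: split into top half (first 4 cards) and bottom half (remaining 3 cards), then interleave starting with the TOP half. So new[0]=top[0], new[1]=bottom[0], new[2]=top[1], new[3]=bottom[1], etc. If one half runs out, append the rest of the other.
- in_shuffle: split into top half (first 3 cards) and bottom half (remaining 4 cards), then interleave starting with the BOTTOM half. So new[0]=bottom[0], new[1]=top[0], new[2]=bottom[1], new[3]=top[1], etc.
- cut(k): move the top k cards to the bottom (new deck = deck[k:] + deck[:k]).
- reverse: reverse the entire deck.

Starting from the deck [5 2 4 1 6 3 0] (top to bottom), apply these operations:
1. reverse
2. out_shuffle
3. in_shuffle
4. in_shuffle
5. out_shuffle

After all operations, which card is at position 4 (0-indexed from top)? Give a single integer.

Answer: 5

Derivation:
After op 1 (reverse): [0 3 6 1 4 2 5]
After op 2 (out_shuffle): [0 4 3 2 6 5 1]
After op 3 (in_shuffle): [2 0 6 4 5 3 1]
After op 4 (in_shuffle): [4 2 5 0 3 6 1]
After op 5 (out_shuffle): [4 3 2 6 5 1 0]
Position 4: card 5.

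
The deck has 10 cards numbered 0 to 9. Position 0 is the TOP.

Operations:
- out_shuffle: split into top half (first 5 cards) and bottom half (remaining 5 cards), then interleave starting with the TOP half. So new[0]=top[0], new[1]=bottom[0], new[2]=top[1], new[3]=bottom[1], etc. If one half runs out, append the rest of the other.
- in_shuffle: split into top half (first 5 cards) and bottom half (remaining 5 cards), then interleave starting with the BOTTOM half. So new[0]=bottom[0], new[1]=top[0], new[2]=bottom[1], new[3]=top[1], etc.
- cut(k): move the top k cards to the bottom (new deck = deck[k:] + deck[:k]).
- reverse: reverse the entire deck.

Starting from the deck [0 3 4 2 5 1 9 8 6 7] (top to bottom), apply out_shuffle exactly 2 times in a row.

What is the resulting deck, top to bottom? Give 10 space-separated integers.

After op 1 (out_shuffle): [0 1 3 9 4 8 2 6 5 7]
After op 2 (out_shuffle): [0 8 1 2 3 6 9 5 4 7]

Answer: 0 8 1 2 3 6 9 5 4 7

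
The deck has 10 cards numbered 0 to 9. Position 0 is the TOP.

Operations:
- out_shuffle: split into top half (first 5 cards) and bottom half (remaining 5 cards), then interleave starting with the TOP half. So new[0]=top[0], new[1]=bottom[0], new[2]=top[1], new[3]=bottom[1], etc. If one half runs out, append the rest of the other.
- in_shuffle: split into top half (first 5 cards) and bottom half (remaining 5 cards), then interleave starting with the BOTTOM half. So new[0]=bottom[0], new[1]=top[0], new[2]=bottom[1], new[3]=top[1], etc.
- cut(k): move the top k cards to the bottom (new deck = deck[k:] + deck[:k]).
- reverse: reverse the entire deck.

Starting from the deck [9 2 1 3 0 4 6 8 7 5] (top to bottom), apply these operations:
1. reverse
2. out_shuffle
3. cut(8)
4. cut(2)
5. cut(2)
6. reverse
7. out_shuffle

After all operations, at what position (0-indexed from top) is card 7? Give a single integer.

Answer: 9

Derivation:
After op 1 (reverse): [5 7 8 6 4 0 3 1 2 9]
After op 2 (out_shuffle): [5 0 7 3 8 1 6 2 4 9]
After op 3 (cut(8)): [4 9 5 0 7 3 8 1 6 2]
After op 4 (cut(2)): [5 0 7 3 8 1 6 2 4 9]
After op 5 (cut(2)): [7 3 8 1 6 2 4 9 5 0]
After op 6 (reverse): [0 5 9 4 2 6 1 8 3 7]
After op 7 (out_shuffle): [0 6 5 1 9 8 4 3 2 7]
Card 7 is at position 9.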